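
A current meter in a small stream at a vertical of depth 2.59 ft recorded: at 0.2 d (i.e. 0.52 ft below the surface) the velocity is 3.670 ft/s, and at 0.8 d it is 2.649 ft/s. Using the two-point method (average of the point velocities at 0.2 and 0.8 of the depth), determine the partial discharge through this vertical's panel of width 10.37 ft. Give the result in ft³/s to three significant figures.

v̄ = (3.670 + 2.649) / 2 = 3.160 ft/s
q = v̄ × d × w = 3.160 × 2.59 × 10.37 = 84.86 ft³/s

84.9 ft³/s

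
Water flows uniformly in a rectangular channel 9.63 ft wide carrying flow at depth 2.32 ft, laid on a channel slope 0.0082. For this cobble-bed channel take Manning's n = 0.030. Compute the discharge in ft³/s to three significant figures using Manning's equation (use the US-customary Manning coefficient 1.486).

135 ft³/s

A = b·y = 9.63 × 2.32 = 22.34 ft²
P = b + 2y = 9.63 + 2×2.32 = 14.27 ft
R = A/P = 22.34/14.27 = 1.566 ft
Q = (1.486/n)·A·R^(2/3)·S^(1/2) = (1.486/0.030) × 22.34 × 1.566^(2/3) × 0.0082^(1/2) = 135.1 ft³/s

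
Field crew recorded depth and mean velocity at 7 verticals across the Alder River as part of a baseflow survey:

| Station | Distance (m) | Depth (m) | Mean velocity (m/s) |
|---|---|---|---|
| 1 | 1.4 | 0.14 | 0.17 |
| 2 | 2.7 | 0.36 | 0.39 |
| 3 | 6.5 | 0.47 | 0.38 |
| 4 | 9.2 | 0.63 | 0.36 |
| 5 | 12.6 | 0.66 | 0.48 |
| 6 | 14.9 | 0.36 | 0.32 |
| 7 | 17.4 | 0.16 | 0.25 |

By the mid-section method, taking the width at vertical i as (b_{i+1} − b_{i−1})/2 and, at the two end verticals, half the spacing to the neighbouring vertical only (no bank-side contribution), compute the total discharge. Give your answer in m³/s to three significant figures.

w_1 = (2.7 − 1.4)/2 = 0.65 m; q_1 = 0.17 × 0.14 × 0.65 = 0.01547 m³/s
w_2 = (6.5 − 1.4)/2 = 2.55 m; q_2 = 0.39 × 0.36 × 2.55 = 0.3580 m³/s
w_3 = (9.2 − 2.7)/2 = 3.25 m; q_3 = 0.38 × 0.47 × 3.25 = 0.5805 m³/s
w_4 = (12.6 − 6.5)/2 = 3.05 m; q_4 = 0.36 × 0.63 × 3.05 = 0.6917 m³/s
w_5 = (14.9 − 9.2)/2 = 2.85 m; q_5 = 0.48 × 0.66 × 2.85 = 0.9029 m³/s
w_6 = (17.4 − 12.6)/2 = 2.4 m; q_6 = 0.32 × 0.36 × 2.4 = 0.2765 m³/s
w_7 = (17.4 − 14.9)/2 = 1.25 m; q_7 = 0.25 × 0.16 × 1.25 = 0.05000 m³/s
Q = Σ qᵢ = 2.875 m³/s

2.88 m³/s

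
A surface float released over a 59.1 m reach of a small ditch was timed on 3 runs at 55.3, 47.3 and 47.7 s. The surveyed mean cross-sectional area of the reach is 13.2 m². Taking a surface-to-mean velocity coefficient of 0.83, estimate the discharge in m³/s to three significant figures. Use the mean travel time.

12.9 m³/s

t̄ = (55.3 + 47.3 + 47.7) / 3 = 50.1 s
v_surface = L / t̄ = 59.1 / 50.1 = 1.180 m/s
v_mean = 0.83 × 1.180 = 0.9791 m/s
Q = A × v_mean = 13.2 × 0.9791 = 12.92 m³/s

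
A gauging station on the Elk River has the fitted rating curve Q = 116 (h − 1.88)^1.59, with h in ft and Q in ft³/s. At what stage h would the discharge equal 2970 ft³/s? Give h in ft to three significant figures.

h − h₀ = (Q/C)^(1/b) = (2970/116)^(1/1.59) = 7.686 ft
h = 1.88 + 7.686 = 9.566 ft

9.57 ft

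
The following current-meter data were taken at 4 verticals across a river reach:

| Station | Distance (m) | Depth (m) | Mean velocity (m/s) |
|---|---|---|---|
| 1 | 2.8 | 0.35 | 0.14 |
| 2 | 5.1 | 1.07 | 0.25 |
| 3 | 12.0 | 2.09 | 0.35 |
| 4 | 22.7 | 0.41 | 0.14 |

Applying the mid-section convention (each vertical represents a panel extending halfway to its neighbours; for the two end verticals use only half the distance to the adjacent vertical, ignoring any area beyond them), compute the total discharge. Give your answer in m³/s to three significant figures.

8.03 m³/s

w_1 = (5.1 − 2.8)/2 = 1.15 m; q_1 = 0.14 × 0.35 × 1.15 = 0.05635 m³/s
w_2 = (12.0 − 2.8)/2 = 4.6 m; q_2 = 0.25 × 1.07 × 4.6 = 1.231 m³/s
w_3 = (22.7 − 5.1)/2 = 8.8 m; q_3 = 0.35 × 2.09 × 8.8 = 6.437 m³/s
w_4 = (22.7 − 12.0)/2 = 5.35 m; q_4 = 0.14 × 0.41 × 5.35 = 0.3071 m³/s
Q = Σ qᵢ = 8.031 m³/s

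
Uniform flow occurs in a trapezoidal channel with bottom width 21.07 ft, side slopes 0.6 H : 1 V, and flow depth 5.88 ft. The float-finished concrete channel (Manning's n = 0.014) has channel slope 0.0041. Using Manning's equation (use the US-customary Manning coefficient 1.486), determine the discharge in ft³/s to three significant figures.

2540 ft³/s

A = (b + z·y)·y = (21.07 + 0.6×5.88)×5.88 = 144.6 ft²
P = b + 2y√(1+z²) = 21.07 + 2×5.88×√(1+0.6²) = 34.78 ft
R = A/P = 144.6/34.78 = 4.158 ft
Q = (1.486/n)·A·R^(2/3)·S^(1/2) = (1.486/0.014) × 144.6 × 4.158^(2/3) × 0.0041^(1/2) = 2542 ft³/s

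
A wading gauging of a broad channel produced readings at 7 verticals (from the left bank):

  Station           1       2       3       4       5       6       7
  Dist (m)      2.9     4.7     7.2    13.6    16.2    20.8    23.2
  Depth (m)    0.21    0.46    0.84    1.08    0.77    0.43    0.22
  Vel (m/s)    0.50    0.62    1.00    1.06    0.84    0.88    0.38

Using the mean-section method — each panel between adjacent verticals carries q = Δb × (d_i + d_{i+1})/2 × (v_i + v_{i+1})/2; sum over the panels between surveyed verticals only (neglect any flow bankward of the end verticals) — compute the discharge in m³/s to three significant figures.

Panel 1-2: Δb = 1.8 m, d̄ = (0.21+0.46)/2 = 0.335, v̄ = (0.50+0.62)/2 = 0.56 → q = 1.8×0.335×0.56 = 0.3377 m³/s
Panel 2-3: Δb = 2.5 m, d̄ = (0.46+0.84)/2 = 0.65, v̄ = (0.62+1.00)/2 = 0.81 → q = 2.5×0.65×0.81 = 1.316 m³/s
Panel 3-4: Δb = 6.4 m, d̄ = (0.84+1.08)/2 = 0.96, v̄ = (1.00+1.06)/2 = 1.03 → q = 6.4×0.96×1.03 = 6.328 m³/s
Panel 4-5: Δb = 2.6 m, d̄ = (1.08+0.77)/2 = 0.925, v̄ = (1.06+0.84)/2 = 0.95 → q = 2.6×0.925×0.95 = 2.285 m³/s
Panel 5-6: Δb = 4.6 m, d̄ = (0.77+0.43)/2 = 0.6, v̄ = (0.84+0.88)/2 = 0.86 → q = 4.6×0.6×0.86 = 2.374 m³/s
Panel 6-7: Δb = 2.4 m, d̄ = (0.43+0.22)/2 = 0.325, v̄ = (0.88+0.38)/2 = 0.63 → q = 2.4×0.325×0.63 = 0.4914 m³/s
Q = Σ q = 13.13 m³/s

13.1 m³/s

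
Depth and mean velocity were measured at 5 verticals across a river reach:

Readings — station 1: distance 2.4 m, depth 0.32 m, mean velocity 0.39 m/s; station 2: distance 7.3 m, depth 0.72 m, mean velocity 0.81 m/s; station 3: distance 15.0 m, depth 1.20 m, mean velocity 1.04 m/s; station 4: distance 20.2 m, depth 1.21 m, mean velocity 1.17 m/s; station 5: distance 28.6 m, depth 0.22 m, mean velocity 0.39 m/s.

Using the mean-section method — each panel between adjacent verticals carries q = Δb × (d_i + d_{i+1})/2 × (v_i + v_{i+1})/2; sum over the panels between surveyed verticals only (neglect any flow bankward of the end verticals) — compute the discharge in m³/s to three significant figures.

Panel 1-2: Δb = 4.9 m, d̄ = (0.32+0.72)/2 = 0.52, v̄ = (0.39+0.81)/2 = 0.6 → q = 4.9×0.52×0.6 = 1.529 m³/s
Panel 2-3: Δb = 7.7 m, d̄ = (0.72+1.20)/2 = 0.96, v̄ = (0.81+1.04)/2 = 0.925 → q = 7.7×0.96×0.925 = 6.838 m³/s
Panel 3-4: Δb = 5.2 m, d̄ = (1.20+1.21)/2 = 1.205, v̄ = (1.04+1.17)/2 = 1.105 → q = 5.2×1.205×1.105 = 6.924 m³/s
Panel 4-5: Δb = 8.4 m, d̄ = (1.21+0.22)/2 = 0.715, v̄ = (1.17+0.39)/2 = 0.78 → q = 8.4×0.715×0.78 = 4.685 m³/s
Q = Σ q = 19.98 m³/s

20.0 m³/s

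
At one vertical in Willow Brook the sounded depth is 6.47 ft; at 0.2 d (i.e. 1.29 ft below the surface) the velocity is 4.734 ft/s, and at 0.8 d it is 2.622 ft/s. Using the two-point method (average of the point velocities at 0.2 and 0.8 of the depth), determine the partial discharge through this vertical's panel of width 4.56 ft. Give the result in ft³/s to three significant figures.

v̄ = (4.734 + 2.622) / 2 = 3.678 ft/s
q = v̄ × d × w = 3.678 × 6.47 × 4.56 = 108.5 ft³/s

109 ft³/s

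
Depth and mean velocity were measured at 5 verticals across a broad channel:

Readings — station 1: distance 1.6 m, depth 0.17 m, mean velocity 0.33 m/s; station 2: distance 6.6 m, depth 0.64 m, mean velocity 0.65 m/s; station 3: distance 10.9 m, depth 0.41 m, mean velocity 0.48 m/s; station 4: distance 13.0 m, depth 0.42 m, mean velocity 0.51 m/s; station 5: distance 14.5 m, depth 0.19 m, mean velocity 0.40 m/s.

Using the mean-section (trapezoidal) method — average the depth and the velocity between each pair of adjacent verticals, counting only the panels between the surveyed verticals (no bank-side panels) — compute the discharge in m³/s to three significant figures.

Panel 1-2: Δb = 5 m, d̄ = (0.17+0.64)/2 = 0.405, v̄ = (0.33+0.65)/2 = 0.49 → q = 5×0.405×0.49 = 0.9923 m³/s
Panel 2-3: Δb = 4.3 m, d̄ = (0.64+0.41)/2 = 0.525, v̄ = (0.65+0.48)/2 = 0.565 → q = 4.3×0.525×0.565 = 1.275 m³/s
Panel 3-4: Δb = 2.1 m, d̄ = (0.41+0.42)/2 = 0.415, v̄ = (0.48+0.51)/2 = 0.495 → q = 2.1×0.415×0.495 = 0.4314 m³/s
Panel 4-5: Δb = 1.5 m, d̄ = (0.42+0.19)/2 = 0.305, v̄ = (0.51+0.40)/2 = 0.455 → q = 1.5×0.305×0.455 = 0.2082 m³/s
Q = Σ q = 2.907 m³/s

2.91 m³/s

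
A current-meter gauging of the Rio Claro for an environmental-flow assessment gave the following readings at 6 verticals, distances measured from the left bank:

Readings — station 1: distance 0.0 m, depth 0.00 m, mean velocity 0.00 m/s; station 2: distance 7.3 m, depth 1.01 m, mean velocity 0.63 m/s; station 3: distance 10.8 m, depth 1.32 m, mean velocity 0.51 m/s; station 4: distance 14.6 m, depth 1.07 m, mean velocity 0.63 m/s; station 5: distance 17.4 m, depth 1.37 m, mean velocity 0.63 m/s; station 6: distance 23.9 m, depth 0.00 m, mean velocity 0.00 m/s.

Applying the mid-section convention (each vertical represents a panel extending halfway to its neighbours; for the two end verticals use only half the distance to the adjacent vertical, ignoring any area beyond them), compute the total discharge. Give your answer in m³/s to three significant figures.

w_2 = (10.8 − 0.0)/2 = 5.4 m; q_2 = 0.63 × 1.01 × 5.4 = 3.436 m³/s
w_3 = (14.6 − 7.3)/2 = 3.65 m; q_3 = 0.51 × 1.32 × 3.65 = 2.457 m³/s
w_4 = (17.4 − 10.8)/2 = 3.3 m; q_4 = 0.63 × 1.07 × 3.3 = 2.225 m³/s
w_5 = (23.9 − 14.6)/2 = 4.65 m; q_5 = 0.63 × 1.37 × 4.65 = 4.013 m³/s
Stations 1, 6 contribute zero (depth or velocity is 0).
Q = Σ qᵢ = 12.13 m³/s

12.1 m³/s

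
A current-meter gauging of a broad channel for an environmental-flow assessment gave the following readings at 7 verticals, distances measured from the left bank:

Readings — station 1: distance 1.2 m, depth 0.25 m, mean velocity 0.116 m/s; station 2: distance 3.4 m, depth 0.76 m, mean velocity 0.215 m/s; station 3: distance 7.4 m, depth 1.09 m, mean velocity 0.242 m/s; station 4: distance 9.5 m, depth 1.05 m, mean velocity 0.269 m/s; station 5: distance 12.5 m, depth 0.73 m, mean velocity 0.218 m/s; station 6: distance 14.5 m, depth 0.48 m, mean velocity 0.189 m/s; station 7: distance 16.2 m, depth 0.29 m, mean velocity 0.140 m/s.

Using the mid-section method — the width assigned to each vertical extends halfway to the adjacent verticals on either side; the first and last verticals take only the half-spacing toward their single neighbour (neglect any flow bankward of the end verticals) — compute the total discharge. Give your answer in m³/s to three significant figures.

2.66 m³/s

w_1 = (3.4 − 1.2)/2 = 1.1 m; q_1 = 0.116 × 0.25 × 1.1 = 0.03190 m³/s
w_2 = (7.4 − 1.2)/2 = 3.1 m; q_2 = 0.215 × 0.76 × 3.1 = 0.5065 m³/s
w_3 = (9.5 − 3.4)/2 = 3.05 m; q_3 = 0.242 × 1.09 × 3.05 = 0.8045 m³/s
w_4 = (12.5 − 7.4)/2 = 2.55 m; q_4 = 0.269 × 1.05 × 2.55 = 0.7202 m³/s
w_5 = (14.5 − 9.5)/2 = 2.5 m; q_5 = 0.218 × 0.73 × 2.5 = 0.3979 m³/s
w_6 = (16.2 − 12.5)/2 = 1.85 m; q_6 = 0.189 × 0.48 × 1.85 = 0.1678 m³/s
w_7 = (16.2 − 14.5)/2 = 0.85 m; q_7 = 0.140 × 0.29 × 0.85 = 0.03451 m³/s
Q = Σ qᵢ = 2.663 m³/s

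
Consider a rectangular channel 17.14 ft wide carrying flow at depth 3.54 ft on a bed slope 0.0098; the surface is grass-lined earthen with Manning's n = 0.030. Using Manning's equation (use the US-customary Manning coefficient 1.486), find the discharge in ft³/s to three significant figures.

549 ft³/s

A = b·y = 17.14 × 3.54 = 60.68 ft²
P = b + 2y = 17.14 + 2×3.54 = 24.22 ft
R = A/P = 60.68/24.22 = 2.505 ft
Q = (1.486/n)·A·R^(2/3)·S^(1/2) = (1.486/0.030) × 60.68 × 2.505^(2/3) × 0.0098^(1/2) = 548.8 ft³/s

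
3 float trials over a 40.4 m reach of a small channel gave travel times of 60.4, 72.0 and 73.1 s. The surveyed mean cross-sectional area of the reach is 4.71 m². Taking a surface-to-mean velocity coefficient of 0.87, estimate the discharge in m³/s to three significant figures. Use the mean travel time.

2.42 m³/s

t̄ = (60.4 + 72.0 + 73.1) / 3 = 68.5 s
v_surface = L / t̄ = 40.4 / 68.5 = 0.5898 m/s
v_mean = 0.87 × 0.5898 = 0.5131 m/s
Q = A × v_mean = 4.71 × 0.5131 = 2.417 m³/s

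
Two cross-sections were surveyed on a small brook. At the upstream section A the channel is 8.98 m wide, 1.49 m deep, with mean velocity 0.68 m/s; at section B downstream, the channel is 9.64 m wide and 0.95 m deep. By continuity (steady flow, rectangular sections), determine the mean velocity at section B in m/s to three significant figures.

0.994 m/s

Q = A₁V₁ = (8.98×1.49) × 0.68 = 9.099 m³/s
A₂ = 9.64 × 0.95 = 9.158 m²
V₂ = Q/A₂ = 9.099/9.158 = 0.9935 m/s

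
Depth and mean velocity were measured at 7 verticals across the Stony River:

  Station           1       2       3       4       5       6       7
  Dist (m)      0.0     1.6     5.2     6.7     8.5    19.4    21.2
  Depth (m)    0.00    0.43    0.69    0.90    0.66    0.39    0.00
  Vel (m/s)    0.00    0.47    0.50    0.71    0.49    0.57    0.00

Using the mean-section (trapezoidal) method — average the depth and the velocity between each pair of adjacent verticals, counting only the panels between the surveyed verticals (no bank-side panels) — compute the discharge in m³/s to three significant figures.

5.76 m³/s

Panel 1-2: Δb = 1.6 m, d̄ = (0.00+0.43)/2 = 0.215, v̄ = (0.00+0.47)/2 = 0.235 → q = 1.6×0.215×0.235 = 0.08084 m³/s
Panel 2-3: Δb = 3.6 m, d̄ = (0.43+0.69)/2 = 0.56, v̄ = (0.47+0.50)/2 = 0.485 → q = 3.6×0.56×0.485 = 0.9778 m³/s
Panel 3-4: Δb = 1.5 m, d̄ = (0.69+0.90)/2 = 0.795, v̄ = (0.50+0.71)/2 = 0.605 → q = 1.5×0.795×0.605 = 0.7215 m³/s
Panel 4-5: Δb = 1.8 m, d̄ = (0.90+0.66)/2 = 0.78, v̄ = (0.71+0.49)/2 = 0.6 → q = 1.8×0.78×0.6 = 0.8424 m³/s
Panel 5-6: Δb = 10.9 m, d̄ = (0.66+0.39)/2 = 0.525, v̄ = (0.49+0.57)/2 = 0.53 → q = 10.9×0.525×0.53 = 3.033 m³/s
Panel 6-7: Δb = 1.8 m, d̄ = (0.39+0.00)/2 = 0.195, v̄ = (0.57+0.00)/2 = 0.285 → q = 1.8×0.195×0.285 = 0.1000 m³/s
Q = Σ q = 5.755 m³/s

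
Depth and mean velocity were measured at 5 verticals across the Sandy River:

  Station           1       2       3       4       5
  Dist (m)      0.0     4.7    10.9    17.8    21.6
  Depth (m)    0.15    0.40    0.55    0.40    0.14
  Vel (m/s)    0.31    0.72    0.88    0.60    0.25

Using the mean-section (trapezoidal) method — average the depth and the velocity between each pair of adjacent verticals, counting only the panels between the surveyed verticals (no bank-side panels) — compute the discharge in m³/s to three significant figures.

5.88 m³/s

Panel 1-2: Δb = 4.7 m, d̄ = (0.15+0.40)/2 = 0.275, v̄ = (0.31+0.72)/2 = 0.515 → q = 4.7×0.275×0.515 = 0.6656 m³/s
Panel 2-3: Δb = 6.2 m, d̄ = (0.40+0.55)/2 = 0.475, v̄ = (0.72+0.88)/2 = 0.8 → q = 6.2×0.475×0.8 = 2.356 m³/s
Panel 3-4: Δb = 6.9 m, d̄ = (0.55+0.40)/2 = 0.475, v̄ = (0.88+0.60)/2 = 0.74 → q = 6.9×0.475×0.74 = 2.425 m³/s
Panel 4-5: Δb = 3.8 m, d̄ = (0.40+0.14)/2 = 0.27, v̄ = (0.60+0.25)/2 = 0.425 → q = 3.8×0.27×0.425 = 0.4361 m³/s
Q = Σ q = 5.883 m³/s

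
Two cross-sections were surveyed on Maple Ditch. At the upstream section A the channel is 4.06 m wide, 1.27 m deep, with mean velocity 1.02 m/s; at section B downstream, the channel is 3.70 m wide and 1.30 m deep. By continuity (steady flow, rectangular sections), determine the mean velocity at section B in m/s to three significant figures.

1.09 m/s

Q = A₁V₁ = (4.06×1.27) × 1.02 = 5.259 m³/s
A₂ = 3.70 × 1.30 = 4.810 m²
V₂ = Q/A₂ = 5.259/4.810 = 1.093 m/s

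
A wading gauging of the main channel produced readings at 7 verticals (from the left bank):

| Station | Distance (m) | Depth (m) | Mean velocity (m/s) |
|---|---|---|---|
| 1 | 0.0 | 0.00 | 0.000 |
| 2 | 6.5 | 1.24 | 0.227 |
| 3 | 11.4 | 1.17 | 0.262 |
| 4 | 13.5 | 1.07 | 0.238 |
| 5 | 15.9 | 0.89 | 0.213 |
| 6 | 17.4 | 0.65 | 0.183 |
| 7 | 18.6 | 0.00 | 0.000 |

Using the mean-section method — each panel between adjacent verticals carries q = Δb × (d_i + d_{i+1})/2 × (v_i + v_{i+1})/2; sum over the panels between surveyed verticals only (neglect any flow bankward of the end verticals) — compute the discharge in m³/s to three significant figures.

3.28 m³/s

Panel 1-2: Δb = 6.5 m, d̄ = (0.00+1.24)/2 = 0.62, v̄ = (0.000+0.227)/2 = 0.1135 → q = 6.5×0.62×0.1135 = 0.4574 m³/s
Panel 2-3: Δb = 4.9 m, d̄ = (1.24+1.17)/2 = 1.205, v̄ = (0.227+0.262)/2 = 0.2445 → q = 4.9×1.205×0.2445 = 1.444 m³/s
Panel 3-4: Δb = 2.1 m, d̄ = (1.17+1.07)/2 = 1.12, v̄ = (0.262+0.238)/2 = 0.25 → q = 2.1×1.12×0.25 = 0.5880 m³/s
Panel 4-5: Δb = 2.4 m, d̄ = (1.07+0.89)/2 = 0.98, v̄ = (0.238+0.213)/2 = 0.2255 → q = 2.4×0.98×0.2255 = 0.5304 m³/s
Panel 5-6: Δb = 1.5 m, d̄ = (0.89+0.65)/2 = 0.77, v̄ = (0.213+0.183)/2 = 0.198 → q = 1.5×0.77×0.198 = 0.2287 m³/s
Panel 6-7: Δb = 1.2 m, d̄ = (0.65+0.00)/2 = 0.325, v̄ = (0.183+0.000)/2 = 0.0915 → q = 1.2×0.325×0.0915 = 0.03569 m³/s
Q = Σ q = 3.284 m³/s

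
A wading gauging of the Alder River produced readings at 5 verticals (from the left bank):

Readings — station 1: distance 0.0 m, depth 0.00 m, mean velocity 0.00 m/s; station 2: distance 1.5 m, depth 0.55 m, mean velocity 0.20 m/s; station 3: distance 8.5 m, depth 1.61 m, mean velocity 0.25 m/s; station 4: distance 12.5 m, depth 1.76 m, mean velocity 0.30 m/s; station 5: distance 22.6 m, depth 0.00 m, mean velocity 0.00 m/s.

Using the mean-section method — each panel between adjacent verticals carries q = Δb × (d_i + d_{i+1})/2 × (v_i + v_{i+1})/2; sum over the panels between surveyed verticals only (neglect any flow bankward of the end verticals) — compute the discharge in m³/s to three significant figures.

4.93 m³/s

Panel 1-2: Δb = 1.5 m, d̄ = (0.00+0.55)/2 = 0.275, v̄ = (0.00+0.20)/2 = 0.1 → q = 1.5×0.275×0.1 = 0.04125 m³/s
Panel 2-3: Δb = 7 m, d̄ = (0.55+1.61)/2 = 1.08, v̄ = (0.20+0.25)/2 = 0.225 → q = 7×1.08×0.225 = 1.701 m³/s
Panel 3-4: Δb = 4 m, d̄ = (1.61+1.76)/2 = 1.685, v̄ = (0.25+0.30)/2 = 0.275 → q = 4×1.685×0.275 = 1.854 m³/s
Panel 4-5: Δb = 10.1 m, d̄ = (1.76+0.00)/2 = 0.88, v̄ = (0.30+0.00)/2 = 0.15 → q = 10.1×0.88×0.15 = 1.333 m³/s
Q = Σ q = 4.929 m³/s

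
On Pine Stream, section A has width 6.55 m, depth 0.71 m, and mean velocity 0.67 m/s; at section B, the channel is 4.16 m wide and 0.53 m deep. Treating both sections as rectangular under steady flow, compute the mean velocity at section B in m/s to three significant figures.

1.41 m/s

Q = A₁V₁ = (6.55×0.71) × 0.67 = 3.116 m³/s
A₂ = 4.16 × 0.53 = 2.205 m²
V₂ = Q/A₂ = 3.116/2.205 = 1.413 m/s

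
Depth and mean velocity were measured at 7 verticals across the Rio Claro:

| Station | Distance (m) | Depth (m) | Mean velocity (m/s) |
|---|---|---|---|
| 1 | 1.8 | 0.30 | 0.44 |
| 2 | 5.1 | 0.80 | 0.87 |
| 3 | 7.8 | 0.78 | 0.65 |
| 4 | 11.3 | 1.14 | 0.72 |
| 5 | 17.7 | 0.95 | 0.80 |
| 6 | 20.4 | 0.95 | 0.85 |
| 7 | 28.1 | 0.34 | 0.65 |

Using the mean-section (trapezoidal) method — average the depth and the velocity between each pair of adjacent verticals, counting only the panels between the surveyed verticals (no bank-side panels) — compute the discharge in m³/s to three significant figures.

Panel 1-2: Δb = 3.3 m, d̄ = (0.30+0.80)/2 = 0.55, v̄ = (0.44+0.87)/2 = 0.655 → q = 3.3×0.55×0.655 = 1.189 m³/s
Panel 2-3: Δb = 2.7 m, d̄ = (0.80+0.78)/2 = 0.79, v̄ = (0.87+0.65)/2 = 0.76 → q = 2.7×0.79×0.76 = 1.621 m³/s
Panel 3-4: Δb = 3.5 m, d̄ = (0.78+1.14)/2 = 0.96, v̄ = (0.65+0.72)/2 = 0.685 → q = 3.5×0.96×0.685 = 2.302 m³/s
Panel 4-5: Δb = 6.4 m, d̄ = (1.14+0.95)/2 = 1.045, v̄ = (0.72+0.80)/2 = 0.76 → q = 6.4×1.045×0.76 = 5.083 m³/s
Panel 5-6: Δb = 2.7 m, d̄ = (0.95+0.95)/2 = 0.95, v̄ = (0.80+0.85)/2 = 0.825 → q = 2.7×0.95×0.825 = 2.116 m³/s
Panel 6-7: Δb = 7.7 m, d̄ = (0.95+0.34)/2 = 0.645, v̄ = (0.85+0.65)/2 = 0.75 → q = 7.7×0.645×0.75 = 3.725 m³/s
Q = Σ q = 16.04 m³/s

16.0 m³/s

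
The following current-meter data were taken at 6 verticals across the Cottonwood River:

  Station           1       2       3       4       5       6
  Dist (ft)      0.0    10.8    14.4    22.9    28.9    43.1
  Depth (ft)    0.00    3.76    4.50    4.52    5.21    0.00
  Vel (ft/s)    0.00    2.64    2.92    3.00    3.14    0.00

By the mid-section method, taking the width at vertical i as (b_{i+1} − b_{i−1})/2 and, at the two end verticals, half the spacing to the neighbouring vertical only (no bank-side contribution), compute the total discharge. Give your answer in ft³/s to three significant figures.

w_2 = (14.4 − 0.0)/2 = 7.2 ft; q_2 = 2.64 × 3.76 × 7.2 = 71.47 ft³/s
w_3 = (22.9 − 10.8)/2 = 6.05 ft; q_3 = 2.92 × 4.50 × 6.05 = 79.50 ft³/s
w_4 = (28.9 − 14.4)/2 = 7.25 ft; q_4 = 3.00 × 4.52 × 7.25 = 98.31 ft³/s
w_5 = (43.1 − 22.9)/2 = 10.1 ft; q_5 = 3.14 × 5.21 × 10.1 = 165.2 ft³/s
Stations 1, 6 contribute zero (depth or velocity is 0).
Q = Σ qᵢ = 414.5 ft³/s

415 ft³/s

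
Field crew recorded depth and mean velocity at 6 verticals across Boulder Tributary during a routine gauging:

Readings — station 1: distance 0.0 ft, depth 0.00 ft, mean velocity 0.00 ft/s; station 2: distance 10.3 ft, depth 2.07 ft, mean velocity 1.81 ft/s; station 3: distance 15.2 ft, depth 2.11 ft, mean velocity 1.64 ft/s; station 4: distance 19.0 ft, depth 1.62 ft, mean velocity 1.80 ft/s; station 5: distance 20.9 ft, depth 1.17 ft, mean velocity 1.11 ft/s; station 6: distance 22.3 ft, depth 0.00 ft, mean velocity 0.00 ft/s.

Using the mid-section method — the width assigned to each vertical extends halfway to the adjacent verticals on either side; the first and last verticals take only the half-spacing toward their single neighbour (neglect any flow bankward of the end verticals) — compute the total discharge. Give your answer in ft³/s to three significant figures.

54.0 ft³/s

w_2 = (15.2 − 0.0)/2 = 7.6 ft; q_2 = 1.81 × 2.07 × 7.6 = 28.47 ft³/s
w_3 = (19.0 − 10.3)/2 = 4.35 ft; q_3 = 1.64 × 2.11 × 4.35 = 15.05 ft³/s
w_4 = (20.9 − 15.2)/2 = 2.85 ft; q_4 = 1.80 × 1.62 × 2.85 = 8.311 ft³/s
w_5 = (22.3 − 19.0)/2 = 1.65 ft; q_5 = 1.11 × 1.17 × 1.65 = 2.143 ft³/s
Stations 1, 6 contribute zero (depth or velocity is 0).
Q = Σ qᵢ = 53.98 ft³/s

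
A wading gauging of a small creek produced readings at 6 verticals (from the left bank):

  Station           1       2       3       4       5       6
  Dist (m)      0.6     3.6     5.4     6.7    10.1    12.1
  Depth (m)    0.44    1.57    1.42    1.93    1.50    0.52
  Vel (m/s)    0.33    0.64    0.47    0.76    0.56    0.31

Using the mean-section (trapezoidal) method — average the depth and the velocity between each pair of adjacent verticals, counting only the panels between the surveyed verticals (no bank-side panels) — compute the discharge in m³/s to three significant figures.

Panel 1-2: Δb = 3 m, d̄ = (0.44+1.57)/2 = 1.005, v̄ = (0.33+0.64)/2 = 0.485 → q = 3×1.005×0.485 = 1.462 m³/s
Panel 2-3: Δb = 1.8 m, d̄ = (1.57+1.42)/2 = 1.495, v̄ = (0.64+0.47)/2 = 0.555 → q = 1.8×1.495×0.555 = 1.494 m³/s
Panel 3-4: Δb = 1.3 m, d̄ = (1.42+1.93)/2 = 1.675, v̄ = (0.47+0.76)/2 = 0.615 → q = 1.3×1.675×0.615 = 1.339 m³/s
Panel 4-5: Δb = 3.4 m, d̄ = (1.93+1.50)/2 = 1.715, v̄ = (0.76+0.56)/2 = 0.66 → q = 3.4×1.715×0.66 = 3.848 m³/s
Panel 5-6: Δb = 2 m, d̄ = (1.50+0.52)/2 = 1.01, v̄ = (0.56+0.31)/2 = 0.435 → q = 2×1.01×0.435 = 0.8787 m³/s
Q = Σ q = 9.022 m³/s

9.02 m³/s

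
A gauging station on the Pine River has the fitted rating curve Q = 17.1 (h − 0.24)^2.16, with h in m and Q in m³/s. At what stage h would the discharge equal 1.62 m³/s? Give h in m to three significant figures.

0.576 m

h − h₀ = (Q/C)^(1/b) = (1.62/17.1)^(1/2.16) = 0.3359 m
h = 0.24 + 0.3359 = 0.5759 m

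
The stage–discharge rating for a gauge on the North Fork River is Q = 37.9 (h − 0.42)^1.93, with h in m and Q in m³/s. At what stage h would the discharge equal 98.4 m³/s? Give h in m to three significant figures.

h − h₀ = (Q/C)^(1/b) = (98.4/37.9)^(1/1.93) = 1.639 m
h = 0.42 + 1.639 = 2.059 m

2.06 m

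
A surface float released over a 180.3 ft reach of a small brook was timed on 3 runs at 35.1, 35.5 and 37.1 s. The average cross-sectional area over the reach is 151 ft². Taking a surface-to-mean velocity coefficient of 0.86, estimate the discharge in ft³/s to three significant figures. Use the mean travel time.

t̄ = (35.1 + 35.5 + 37.1) / 3 = 35.9 s
v_surface = L / t̄ = 180.3 / 35.9 = 5.022 ft/s
v_mean = 0.86 × 5.022 = 4.319 ft/s
Q = A × v_mean = 151 × 4.319 = 652.2 ft³/s

652 ft³/s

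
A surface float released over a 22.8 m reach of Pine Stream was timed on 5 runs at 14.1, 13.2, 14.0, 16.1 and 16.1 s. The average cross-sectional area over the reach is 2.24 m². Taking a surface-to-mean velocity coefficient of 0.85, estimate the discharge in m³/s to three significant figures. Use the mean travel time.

t̄ = (14.1 + 13.2 + 14.0 + 16.1 + 16.1) / 5 = 14.7 s
v_surface = L / t̄ = 22.8 / 14.7 = 1.551 m/s
v_mean = 0.85 × 1.551 = 1.318 m/s
Q = A × v_mean = 2.24 × 1.318 = 2.953 m³/s

2.95 m³/s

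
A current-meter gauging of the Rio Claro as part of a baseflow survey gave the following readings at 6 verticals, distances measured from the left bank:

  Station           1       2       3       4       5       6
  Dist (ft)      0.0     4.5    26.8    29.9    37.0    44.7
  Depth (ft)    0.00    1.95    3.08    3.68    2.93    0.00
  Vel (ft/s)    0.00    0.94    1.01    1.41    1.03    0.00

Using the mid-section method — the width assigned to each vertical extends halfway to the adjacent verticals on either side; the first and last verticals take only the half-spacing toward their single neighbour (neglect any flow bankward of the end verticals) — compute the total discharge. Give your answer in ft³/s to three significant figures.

113 ft³/s

w_2 = (26.8 − 0.0)/2 = 13.4 ft; q_2 = 0.94 × 1.95 × 13.4 = 24.56 ft³/s
w_3 = (29.9 − 4.5)/2 = 12.7 ft; q_3 = 1.01 × 3.08 × 12.7 = 39.51 ft³/s
w_4 = (37.0 − 26.8)/2 = 5.1 ft; q_4 = 1.41 × 3.68 × 5.1 = 26.46 ft³/s
w_5 = (44.7 − 29.9)/2 = 7.4 ft; q_5 = 1.03 × 2.93 × 7.4 = 22.33 ft³/s
Stations 1, 6 contribute zero (depth or velocity is 0).
Q = Σ qᵢ = 112.9 ft³/s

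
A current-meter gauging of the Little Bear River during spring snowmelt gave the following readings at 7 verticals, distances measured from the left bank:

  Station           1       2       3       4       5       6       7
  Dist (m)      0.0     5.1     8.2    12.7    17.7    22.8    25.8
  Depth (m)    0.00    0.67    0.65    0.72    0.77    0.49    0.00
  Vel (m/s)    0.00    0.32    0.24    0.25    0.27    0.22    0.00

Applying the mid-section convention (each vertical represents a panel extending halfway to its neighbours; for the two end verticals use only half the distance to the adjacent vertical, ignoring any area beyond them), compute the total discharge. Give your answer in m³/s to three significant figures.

3.81 m³/s

w_2 = (8.2 − 0.0)/2 = 4.1 m; q_2 = 0.32 × 0.67 × 4.1 = 0.8790 m³/s
w_3 = (12.7 − 5.1)/2 = 3.8 m; q_3 = 0.24 × 0.65 × 3.8 = 0.5928 m³/s
w_4 = (17.7 − 8.2)/2 = 4.75 m; q_4 = 0.25 × 0.72 × 4.75 = 0.8550 m³/s
w_5 = (22.8 − 12.7)/2 = 5.05 m; q_5 = 0.27 × 0.77 × 5.05 = 1.050 m³/s
w_6 = (25.8 − 17.7)/2 = 4.05 m; q_6 = 0.22 × 0.49 × 4.05 = 0.4366 m³/s
Stations 1, 7 contribute zero (depth or velocity is 0).
Q = Σ qᵢ = 3.813 m³/s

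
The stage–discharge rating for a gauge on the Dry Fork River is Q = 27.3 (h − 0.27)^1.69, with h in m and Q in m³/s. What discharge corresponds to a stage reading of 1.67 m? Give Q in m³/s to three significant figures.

48.2 m³/s

Q = 27.3 × (1.67 − 0.27)^1.69 = 27.3 × 1.4^1.69 = 48.21 m³/s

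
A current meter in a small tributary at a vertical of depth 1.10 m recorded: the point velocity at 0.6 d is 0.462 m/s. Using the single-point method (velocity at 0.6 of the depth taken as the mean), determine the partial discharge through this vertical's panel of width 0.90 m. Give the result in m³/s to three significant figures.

0.457 m³/s

v̄ = v₀.₆ = 0.462 m/s
q = v̄ × d × w = 0.4620 × 1.10 × 0.90 = 0.4574 m³/s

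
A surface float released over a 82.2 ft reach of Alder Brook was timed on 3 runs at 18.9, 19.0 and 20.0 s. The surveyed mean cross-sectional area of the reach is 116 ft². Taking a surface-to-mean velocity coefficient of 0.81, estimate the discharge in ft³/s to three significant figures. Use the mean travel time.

400 ft³/s

t̄ = (18.9 + 19.0 + 20.0) / 3 = 19.3 s
v_surface = L / t̄ = 82.2 / 19.3 = 4.259 ft/s
v_mean = 0.81 × 4.259 = 3.450 ft/s
Q = A × v_mean = 116 × 3.450 = 400.2 ft³/s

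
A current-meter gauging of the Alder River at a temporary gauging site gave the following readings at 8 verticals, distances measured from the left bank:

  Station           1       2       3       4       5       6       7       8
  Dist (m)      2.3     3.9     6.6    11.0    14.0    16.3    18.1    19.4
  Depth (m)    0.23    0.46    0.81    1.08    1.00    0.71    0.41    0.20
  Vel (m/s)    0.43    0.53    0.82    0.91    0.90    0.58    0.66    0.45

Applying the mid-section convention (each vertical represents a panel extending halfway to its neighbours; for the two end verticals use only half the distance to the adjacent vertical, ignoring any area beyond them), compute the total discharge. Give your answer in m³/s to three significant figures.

w_1 = (3.9 − 2.3)/2 = 0.8 m; q_1 = 0.43 × 0.23 × 0.8 = 0.07912 m³/s
w_2 = (6.6 − 2.3)/2 = 2.15 m; q_2 = 0.53 × 0.46 × 2.15 = 0.5242 m³/s
w_3 = (11.0 − 3.9)/2 = 3.55 m; q_3 = 0.82 × 0.81 × 3.55 = 2.358 m³/s
w_4 = (14.0 − 6.6)/2 = 3.7 m; q_4 = 0.91 × 1.08 × 3.7 = 3.636 m³/s
w_5 = (16.3 − 11.0)/2 = 2.65 m; q_5 = 0.90 × 1.00 × 2.65 = 2.385 m³/s
w_6 = (18.1 − 14.0)/2 = 2.05 m; q_6 = 0.58 × 0.71 × 2.05 = 0.8442 m³/s
w_7 = (19.4 − 16.3)/2 = 1.55 m; q_7 = 0.66 × 0.41 × 1.55 = 0.4194 m³/s
w_8 = (19.4 − 18.1)/2 = 0.65 m; q_8 = 0.45 × 0.20 × 0.65 = 0.05850 m³/s
Q = Σ qᵢ = 10.30 m³/s

10.3 m³/s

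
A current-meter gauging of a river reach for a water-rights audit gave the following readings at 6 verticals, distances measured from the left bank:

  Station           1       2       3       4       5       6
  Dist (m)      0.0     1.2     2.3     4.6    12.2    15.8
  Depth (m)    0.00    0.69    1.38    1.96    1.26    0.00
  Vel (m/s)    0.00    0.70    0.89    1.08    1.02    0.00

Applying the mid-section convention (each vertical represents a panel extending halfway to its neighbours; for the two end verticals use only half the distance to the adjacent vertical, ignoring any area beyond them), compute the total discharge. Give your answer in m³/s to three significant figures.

20.3 m³/s

w_2 = (2.3 − 0.0)/2 = 1.15 m; q_2 = 0.70 × 0.69 × 1.15 = 0.5555 m³/s
w_3 = (4.6 − 1.2)/2 = 1.7 m; q_3 = 0.89 × 1.38 × 1.7 = 2.088 m³/s
w_4 = (12.2 − 2.3)/2 = 4.95 m; q_4 = 1.08 × 1.96 × 4.95 = 10.48 m³/s
w_5 = (15.8 − 4.6)/2 = 5.6 m; q_5 = 1.02 × 1.26 × 5.6 = 7.197 m³/s
Stations 1, 6 contribute zero (depth or velocity is 0).
Q = Σ qᵢ = 20.32 m³/s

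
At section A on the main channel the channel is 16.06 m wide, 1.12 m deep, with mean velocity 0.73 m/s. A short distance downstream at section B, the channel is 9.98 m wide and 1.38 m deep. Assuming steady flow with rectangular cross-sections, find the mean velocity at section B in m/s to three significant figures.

0.953 m/s

Q = A₁V₁ = (16.06×1.12) × 0.73 = 13.13 m³/s
A₂ = 9.98 × 1.38 = 13.77 m²
V₂ = Q/A₂ = 13.13/13.77 = 0.9534 m/s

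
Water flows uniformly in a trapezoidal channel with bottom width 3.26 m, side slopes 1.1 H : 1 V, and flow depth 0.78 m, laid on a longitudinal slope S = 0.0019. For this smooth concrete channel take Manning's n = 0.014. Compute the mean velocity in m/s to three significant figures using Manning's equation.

2.15 m/s

A = (b + z·y)·y = (3.26 + 1.1×0.78)×0.78 = 3.212 m²
P = b + 2y√(1+z²) = 3.26 + 2×0.78×√(1+1.1²) = 5.579 m
R = A/P = 3.212/5.579 = 0.5757 m
Q = (1/n)·A·R^(2/3)·S^(1/2) = (1/0.014) × 3.212 × 0.5757^(2/3) × 0.0019^(1/2) = 6.921 m³/s
V = Q/A = 6.921/3.212 = 2.155 m/s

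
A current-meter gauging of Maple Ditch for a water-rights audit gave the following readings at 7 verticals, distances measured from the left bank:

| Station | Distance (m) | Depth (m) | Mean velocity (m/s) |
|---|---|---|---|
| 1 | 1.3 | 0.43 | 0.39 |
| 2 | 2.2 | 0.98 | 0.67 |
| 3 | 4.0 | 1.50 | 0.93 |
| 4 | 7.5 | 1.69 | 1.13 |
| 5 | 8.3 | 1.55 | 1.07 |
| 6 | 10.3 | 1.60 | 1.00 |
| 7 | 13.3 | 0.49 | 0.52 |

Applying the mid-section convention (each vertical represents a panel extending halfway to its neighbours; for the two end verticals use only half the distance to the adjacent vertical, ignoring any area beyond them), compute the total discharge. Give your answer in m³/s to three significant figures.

15.5 m³/s

w_1 = (2.2 − 1.3)/2 = 0.45 m; q_1 = 0.39 × 0.43 × 0.45 = 0.07547 m³/s
w_2 = (4.0 − 1.3)/2 = 1.35 m; q_2 = 0.67 × 0.98 × 1.35 = 0.8864 m³/s
w_3 = (7.5 − 2.2)/2 = 2.65 m; q_3 = 0.93 × 1.50 × 2.65 = 3.697 m³/s
w_4 = (8.3 − 4.0)/2 = 2.15 m; q_4 = 1.13 × 1.69 × 2.15 = 4.106 m³/s
w_5 = (10.3 − 7.5)/2 = 1.4 m; q_5 = 1.07 × 1.55 × 1.4 = 2.322 m³/s
w_6 = (13.3 − 8.3)/2 = 2.5 m; q_6 = 1.00 × 1.60 × 2.5 = 4.000 m³/s
w_7 = (13.3 − 10.3)/2 = 1.5 m; q_7 = 0.52 × 0.49 × 1.5 = 0.3822 m³/s
Q = Σ qᵢ = 15.47 m³/s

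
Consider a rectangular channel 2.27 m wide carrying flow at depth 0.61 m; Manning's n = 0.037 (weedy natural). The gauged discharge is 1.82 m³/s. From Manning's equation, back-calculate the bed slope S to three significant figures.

0.00811

A = b·y = 2.27 × 0.61 = 1.385 m²
P = b + 2y = 2.27 + 2×0.61 = 3.490 m
R = A/P = 1.385/3.490 = 0.3968 m
S = (Q·n / (1·A·R^(2/3)))² = (1.82×0.037 / (1×1.385×0.5399))² = 0.008112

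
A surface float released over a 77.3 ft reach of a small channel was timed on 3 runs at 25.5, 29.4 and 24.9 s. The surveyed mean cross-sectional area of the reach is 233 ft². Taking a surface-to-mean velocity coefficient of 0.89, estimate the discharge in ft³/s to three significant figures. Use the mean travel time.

t̄ = (25.5 + 29.4 + 24.9) / 3 = 26.6 s
v_surface = L / t̄ = 77.3 / 26.6 = 2.906 ft/s
v_mean = 0.89 × 2.906 = 2.586 ft/s
Q = A × v_mean = 233 × 2.586 = 602.6 ft³/s

603 ft³/s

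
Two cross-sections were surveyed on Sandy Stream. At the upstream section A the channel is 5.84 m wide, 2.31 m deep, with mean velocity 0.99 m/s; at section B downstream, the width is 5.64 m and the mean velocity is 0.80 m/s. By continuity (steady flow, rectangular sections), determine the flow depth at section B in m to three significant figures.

Q = A₁V₁ = (5.84×2.31) × 0.99 = 13.36 m³/s
d₂ = Q/(b₂ V₂) = 13.36/(5.64×0.80) = 2.960 m

2.96 m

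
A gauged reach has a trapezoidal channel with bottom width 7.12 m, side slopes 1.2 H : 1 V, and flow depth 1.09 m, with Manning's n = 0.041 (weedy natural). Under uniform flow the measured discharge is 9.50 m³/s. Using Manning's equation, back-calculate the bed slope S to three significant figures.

0.00216

A = (b + z·y)·y = (7.12 + 1.2×1.09)×1.09 = 9.187 m²
P = b + 2y√(1+z²) = 7.12 + 2×1.09×√(1+1.2²) = 10.53 m
R = A/P = 9.187/10.53 = 0.8728 m
S = (Q·n / (1·A·R^(2/3)))² = (9.50×0.041 / (1×9.187×0.9133))² = 0.002155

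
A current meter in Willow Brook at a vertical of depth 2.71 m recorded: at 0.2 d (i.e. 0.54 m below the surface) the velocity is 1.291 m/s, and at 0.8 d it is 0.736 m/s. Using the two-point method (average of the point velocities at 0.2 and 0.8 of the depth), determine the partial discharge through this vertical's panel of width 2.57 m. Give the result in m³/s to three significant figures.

v̄ = (1.291 + 0.736) / 2 = 1.014 m/s
q = v̄ × d × w = 1.014 × 2.71 × 2.57 = 7.059 m³/s

7.06 m³/s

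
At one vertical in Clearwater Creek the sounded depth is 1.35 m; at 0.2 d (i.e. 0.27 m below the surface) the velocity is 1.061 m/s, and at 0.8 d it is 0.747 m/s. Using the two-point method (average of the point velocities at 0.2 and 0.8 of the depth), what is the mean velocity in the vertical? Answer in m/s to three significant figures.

v̄ = (1.061 + 0.747) / 2 = 0.9040 m/s

0.904 m/s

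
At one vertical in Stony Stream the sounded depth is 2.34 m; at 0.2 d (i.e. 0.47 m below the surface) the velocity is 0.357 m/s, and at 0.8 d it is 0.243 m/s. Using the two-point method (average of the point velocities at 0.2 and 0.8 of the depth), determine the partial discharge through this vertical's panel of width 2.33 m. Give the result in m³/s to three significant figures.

1.64 m³/s

v̄ = (0.357 + 0.243) / 2 = 0.3000 m/s
q = v̄ × d × w = 0.3000 × 2.34 × 2.33 = 1.636 m³/s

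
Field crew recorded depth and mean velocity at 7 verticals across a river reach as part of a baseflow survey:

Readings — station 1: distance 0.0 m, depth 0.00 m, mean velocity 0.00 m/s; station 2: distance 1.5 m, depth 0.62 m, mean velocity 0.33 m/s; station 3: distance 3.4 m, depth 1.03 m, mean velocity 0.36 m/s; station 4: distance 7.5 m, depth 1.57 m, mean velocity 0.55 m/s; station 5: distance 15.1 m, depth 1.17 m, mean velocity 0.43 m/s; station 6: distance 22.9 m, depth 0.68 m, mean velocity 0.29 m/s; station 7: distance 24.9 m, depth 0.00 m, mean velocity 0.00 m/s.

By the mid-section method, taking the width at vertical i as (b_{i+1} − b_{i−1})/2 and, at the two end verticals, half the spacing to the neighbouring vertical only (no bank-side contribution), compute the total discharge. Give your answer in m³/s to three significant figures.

11.4 m³/s

w_2 = (3.4 − 0.0)/2 = 1.7 m; q_2 = 0.33 × 0.62 × 1.7 = 0.3478 m³/s
w_3 = (7.5 − 1.5)/2 = 3 m; q_3 = 0.36 × 1.03 × 3 = 1.112 m³/s
w_4 = (15.1 − 3.4)/2 = 5.85 m; q_4 = 0.55 × 1.57 × 5.85 = 5.051 m³/s
w_5 = (22.9 − 7.5)/2 = 7.7 m; q_5 = 0.43 × 1.17 × 7.7 = 3.874 m³/s
w_6 = (24.9 − 15.1)/2 = 4.9 m; q_6 = 0.29 × 0.68 × 4.9 = 0.9663 m³/s
Stations 1, 7 contribute zero (depth or velocity is 0).
Q = Σ qᵢ = 11.35 m³/s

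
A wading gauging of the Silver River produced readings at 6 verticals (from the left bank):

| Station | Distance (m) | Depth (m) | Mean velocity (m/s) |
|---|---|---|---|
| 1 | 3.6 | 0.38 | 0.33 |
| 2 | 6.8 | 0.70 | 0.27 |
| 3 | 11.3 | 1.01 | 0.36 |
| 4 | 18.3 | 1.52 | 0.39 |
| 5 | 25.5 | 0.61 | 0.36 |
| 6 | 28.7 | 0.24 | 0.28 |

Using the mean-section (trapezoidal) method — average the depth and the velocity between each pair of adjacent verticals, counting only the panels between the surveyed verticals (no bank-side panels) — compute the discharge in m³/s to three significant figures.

Panel 1-2: Δb = 3.2 m, d̄ = (0.38+0.70)/2 = 0.54, v̄ = (0.33+0.27)/2 = 0.3 → q = 3.2×0.54×0.3 = 0.5184 m³/s
Panel 2-3: Δb = 4.5 m, d̄ = (0.70+1.01)/2 = 0.855, v̄ = (0.27+0.36)/2 = 0.315 → q = 4.5×0.855×0.315 = 1.212 m³/s
Panel 3-4: Δb = 7 m, d̄ = (1.01+1.52)/2 = 1.265, v̄ = (0.36+0.39)/2 = 0.375 → q = 7×1.265×0.375 = 3.321 m³/s
Panel 4-5: Δb = 7.2 m, d̄ = (1.52+0.61)/2 = 1.065, v̄ = (0.39+0.36)/2 = 0.375 → q = 7.2×1.065×0.375 = 2.876 m³/s
Panel 5-6: Δb = 3.2 m, d̄ = (0.61+0.24)/2 = 0.425, v̄ = (0.36+0.28)/2 = 0.32 → q = 3.2×0.425×0.32 = 0.4352 m³/s
Q = Σ q = 8.362 m³/s

8.36 m³/s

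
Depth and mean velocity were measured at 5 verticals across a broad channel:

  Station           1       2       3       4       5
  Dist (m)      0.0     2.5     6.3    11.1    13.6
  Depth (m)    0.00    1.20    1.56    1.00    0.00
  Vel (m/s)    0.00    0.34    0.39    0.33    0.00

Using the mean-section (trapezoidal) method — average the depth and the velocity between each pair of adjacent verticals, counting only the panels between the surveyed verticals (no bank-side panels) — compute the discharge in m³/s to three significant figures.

4.59 m³/s

Panel 1-2: Δb = 2.5 m, d̄ = (0.00+1.20)/2 = 0.6, v̄ = (0.00+0.34)/2 = 0.17 → q = 2.5×0.6×0.17 = 0.2550 m³/s
Panel 2-3: Δb = 3.8 m, d̄ = (1.20+1.56)/2 = 1.38, v̄ = (0.34+0.39)/2 = 0.365 → q = 3.8×1.38×0.365 = 1.914 m³/s
Panel 3-4: Δb = 4.8 m, d̄ = (1.56+1.00)/2 = 1.28, v̄ = (0.39+0.33)/2 = 0.36 → q = 4.8×1.28×0.36 = 2.212 m³/s
Panel 4-5: Δb = 2.5 m, d̄ = (1.00+0.00)/2 = 0.5, v̄ = (0.33+0.00)/2 = 0.165 → q = 2.5×0.5×0.165 = 0.2063 m³/s
Q = Σ q = 4.587 m³/s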